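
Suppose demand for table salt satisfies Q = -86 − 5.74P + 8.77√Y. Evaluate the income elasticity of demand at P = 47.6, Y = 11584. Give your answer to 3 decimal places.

0.807

At P = 47.6, Y = 11584: Q = 584.682.
Holding P constant, ∂Q/∂Y = 8.77/(2√Y) = 0.0407418.
η_Y = (∂Q/∂Y)·(Y/Q) = 0.0407418 × (11584/584.682) = 0.807.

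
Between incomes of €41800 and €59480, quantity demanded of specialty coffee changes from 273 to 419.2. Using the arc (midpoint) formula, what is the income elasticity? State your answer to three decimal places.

1.210

ΔQ = 419.2 − 273 = 146.2; midpoint Q̄ = (273 + 419.2)/2 = 346.1.
ΔI = 59480 − 41800 = 17680; midpoint Ī = (41800 + 59480)/2 = 50640.
η = (ΔQ/Q̄) ÷ (ΔI/Ī) = (146.2/346.1) ÷ (17680/50640) = 1.210.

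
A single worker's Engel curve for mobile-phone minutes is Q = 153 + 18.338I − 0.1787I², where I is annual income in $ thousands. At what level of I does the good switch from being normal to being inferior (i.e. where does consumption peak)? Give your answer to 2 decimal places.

51.31

dQ/dI = 18.338 − 0.3574I.
The good is inferior where dQ/dI < 0. Setting dQ/dI = 0 gives I = 18.338 / 0.3574 = 51.31.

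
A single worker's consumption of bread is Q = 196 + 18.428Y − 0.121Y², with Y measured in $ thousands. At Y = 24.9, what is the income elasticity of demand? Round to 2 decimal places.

At Y = 24.9: Q = 579.8360.
dQ/dY = 18.428 − 0.242Y = 12.40220.
η = (dQ/dY)·(Y/Q) = 12.40220 × (24.9/579.8360) = 0.53.

0.53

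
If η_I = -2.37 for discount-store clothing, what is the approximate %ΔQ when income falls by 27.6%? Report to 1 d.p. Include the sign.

%ΔQ ≈ η × %ΔI = -2.37 × (-27.6%) = 65.4%.

65.4%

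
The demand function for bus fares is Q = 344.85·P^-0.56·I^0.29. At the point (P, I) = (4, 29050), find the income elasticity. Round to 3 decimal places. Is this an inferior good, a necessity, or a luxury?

0.290 (necessity)

For a multiplicative demand Q = A·P^α·I^β, the income elasticity is β everywhere.
Here β = 0.29, so η = 0.290.
Since 0 < η < 1, this is a necessity.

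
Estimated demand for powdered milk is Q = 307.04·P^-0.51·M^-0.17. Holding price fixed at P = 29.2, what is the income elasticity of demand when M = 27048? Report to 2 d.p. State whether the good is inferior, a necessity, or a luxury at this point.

For a multiplicative demand Q = A·P^α·M^β, the income elasticity is β everywhere.
Here β = -0.17, so η = -0.17.
Since η < 0, this is an inferior good.

-0.17 (inferior good)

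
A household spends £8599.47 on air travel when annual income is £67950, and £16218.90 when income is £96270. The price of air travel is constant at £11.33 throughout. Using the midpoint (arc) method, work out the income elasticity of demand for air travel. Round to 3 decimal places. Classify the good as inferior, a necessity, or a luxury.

1.780 (luxury)

With a constant price, Q₁ = 8599.47/11.33 = 759.000 and Q₂ = 16218.90/11.33 = 1431.500 (equivalently, work directly with expenditure since P cancels).
Midpoint %ΔQ = (16218.90 − 8599.47)/12409.19 = 0.61402; midpoint %ΔI = (96270 − 67950)/82110 = 0.34490.
η = 0.61402 / 0.34490 = 1.780.
η > 1 ⇒ luxury.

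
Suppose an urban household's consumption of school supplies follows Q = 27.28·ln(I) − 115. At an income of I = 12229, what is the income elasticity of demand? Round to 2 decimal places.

At I = 12229: Q = 141.748.
dQ/dI = 27.28/I = 0.00223076 at this income.
η = (dQ/dI)·(I/Q) = 0.00223076 × (12229/141.748) = 0.19.

0.19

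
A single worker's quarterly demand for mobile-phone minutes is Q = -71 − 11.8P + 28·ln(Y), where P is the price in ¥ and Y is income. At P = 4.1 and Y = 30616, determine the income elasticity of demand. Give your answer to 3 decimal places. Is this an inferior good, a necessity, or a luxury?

At P = 4.1, Y = 30616: Q = 169.840.
Holding P constant, ∂Q/∂Y = 28/Y = 0.000914554.
η_Y = (∂Q/∂Y)·(Y/Q) = 0.000914554 × (30616/169.840) = 0.165.
Since 0 < η < 1, this is a necessity.

0.165 (necessity)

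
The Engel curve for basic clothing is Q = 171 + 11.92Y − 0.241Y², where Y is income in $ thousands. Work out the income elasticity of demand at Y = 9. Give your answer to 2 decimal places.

0.26

At Y = 9: Q = 258.7590.
dQ/dY = 11.92 − 0.482Y = 7.58200.
η = (dQ/dY)·(Y/Q) = 7.58200 × (9/258.7590) = 0.26.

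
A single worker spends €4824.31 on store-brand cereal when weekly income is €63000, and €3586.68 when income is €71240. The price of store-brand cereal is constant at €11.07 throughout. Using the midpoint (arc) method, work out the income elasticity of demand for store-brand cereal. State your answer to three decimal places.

With a constant price, Q₁ = 4824.31/11.07 = 435.800 and Q₂ = 3586.68/11.07 = 324.000 (equivalently, work directly with expenditure since P cancels).
Midpoint %ΔQ = (3586.68 − 4824.31)/4205.50 = -0.29429; midpoint %ΔI = (71240 − 63000)/67120 = 0.12277.
η = -0.29429 / 0.12277 = -2.397.

-2.397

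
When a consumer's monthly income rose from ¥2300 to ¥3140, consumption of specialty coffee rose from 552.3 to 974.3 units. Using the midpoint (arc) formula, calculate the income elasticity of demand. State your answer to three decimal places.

ΔQ = 974.3 − 552.3 = 422; midpoint Q̄ = (552.3 + 974.3)/2 = 763.3.
ΔI = 3140 − 2300 = 840; midpoint Ī = (2300 + 3140)/2 = 2720.
η = (ΔQ/Q̄) ÷ (ΔI/Ī) = (422/763.3) ÷ (840/2720) = 1.790.

1.790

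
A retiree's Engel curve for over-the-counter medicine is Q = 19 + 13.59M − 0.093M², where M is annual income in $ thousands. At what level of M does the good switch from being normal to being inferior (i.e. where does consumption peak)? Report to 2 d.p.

dQ/dM = 13.59 − 0.186M.
The good is inferior where dQ/dM < 0. Setting dQ/dM = 0 gives M = 13.59 / 0.186 = 73.06.

73.06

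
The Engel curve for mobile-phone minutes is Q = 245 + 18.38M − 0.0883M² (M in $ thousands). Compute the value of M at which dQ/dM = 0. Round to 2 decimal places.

dQ/dM = 18.38 − 0.1766M.
The good is inferior where dQ/dM < 0. Setting dQ/dM = 0 gives M = 18.38 / 0.1766 = 104.08.

104.08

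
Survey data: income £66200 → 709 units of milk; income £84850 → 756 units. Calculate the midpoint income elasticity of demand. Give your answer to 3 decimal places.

ΔQ = 756 − 709 = 47; midpoint Q̄ = (709 + 756)/2 = 732.5.
ΔI = 84850 − 66200 = 18650; midpoint Ī = (66200 + 84850)/2 = 75525.
η = (ΔQ/Q̄) ÷ (ΔI/Ī) = (47/732.5) ÷ (18650/75525) = 0.260.

0.260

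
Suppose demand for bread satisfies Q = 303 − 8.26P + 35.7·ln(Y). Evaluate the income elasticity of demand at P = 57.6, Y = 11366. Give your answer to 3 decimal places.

0.222

At P = 57.6, Y = 11366: Q = 160.604.
Holding P constant, ∂Q/∂Y = 35.7/Y = 0.00314095.
η_Y = (∂Q/∂Y)·(Y/Q) = 0.00314095 × (11366/160.604) = 0.222.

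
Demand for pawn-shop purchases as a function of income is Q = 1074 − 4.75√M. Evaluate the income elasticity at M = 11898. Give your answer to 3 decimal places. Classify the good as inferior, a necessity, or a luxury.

-0.466 (inferior good)

At M = 11898: Q = 555.880.
dQ/dM = -4.75/(2√M) = -0.0217734 at this income.
η = (dQ/dM)·(M/Q) = -0.0217734 × (11898/555.880) = -0.466.
Since η < 0, the good is an inferior good.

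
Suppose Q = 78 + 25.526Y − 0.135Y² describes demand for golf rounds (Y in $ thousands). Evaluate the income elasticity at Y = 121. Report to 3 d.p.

-0.726

At Y = 121: Q = 1190.1110.
dQ/dY = 25.526 − 0.27Y = -7.14400.
η = (dQ/dY)·(Y/Q) = -7.14400 × (121/1190.1110) = -0.726.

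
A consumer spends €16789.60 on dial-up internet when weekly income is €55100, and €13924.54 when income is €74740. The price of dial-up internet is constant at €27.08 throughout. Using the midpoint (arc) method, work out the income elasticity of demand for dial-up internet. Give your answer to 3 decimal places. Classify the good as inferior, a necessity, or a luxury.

-0.617 (inferior good)

With a constant price, Q₁ = 16789.60/27.08 = 620.000 and Q₂ = 13924.54/27.08 = 514.200 (equivalently, work directly with expenditure since P cancels).
Midpoint %ΔQ = (13924.54 − 16789.60)/15357.07 = -0.18656; midpoint %ΔI = (74740 − 55100)/64920 = 0.30253.
η = -0.18656 / 0.30253 = -0.617.
η < 0 ⇒ inferior good.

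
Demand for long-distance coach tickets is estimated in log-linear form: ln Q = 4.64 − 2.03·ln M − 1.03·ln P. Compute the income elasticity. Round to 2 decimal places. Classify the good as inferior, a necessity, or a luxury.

In a log-linear demand, the coefficient on ln M is the income elasticity.
So η = -2.03.
η < 0 ⇒ inferior good.

-2.03 (inferior good)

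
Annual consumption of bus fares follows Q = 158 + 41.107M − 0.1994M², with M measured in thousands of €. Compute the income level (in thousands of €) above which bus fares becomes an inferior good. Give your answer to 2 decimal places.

dQ/dM = 41.107 − 0.3988M.
The good is inferior where dQ/dM < 0. Setting dQ/dM = 0 gives M = 41.107 / 0.3988 = 103.08.

103.08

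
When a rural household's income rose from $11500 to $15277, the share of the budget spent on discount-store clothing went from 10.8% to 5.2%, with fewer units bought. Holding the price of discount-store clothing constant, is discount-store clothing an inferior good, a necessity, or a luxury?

Quantity demanded falls as income rises, so η < 0.

inferior good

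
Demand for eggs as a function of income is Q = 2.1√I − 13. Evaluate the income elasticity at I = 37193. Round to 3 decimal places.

0.517

At I = 37193: Q = 391.995.
dQ/dI = 2.1/(2√I) = 0.00544451 at this income.
η = (dQ/dI)·(I/Q) = 0.00544451 × (37193/391.995) = 0.517.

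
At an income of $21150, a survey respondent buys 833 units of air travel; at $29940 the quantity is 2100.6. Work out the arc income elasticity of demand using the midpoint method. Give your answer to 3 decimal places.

2.511

ΔQ = 2100.6 − 833 = 1267.6; midpoint Q̄ = (833 + 2100.6)/2 = 1466.8.
ΔI = 29940 − 21150 = 8790; midpoint Ī = (21150 + 29940)/2 = 25545.
η = (ΔQ/Q̄) ÷ (ΔI/Ī) = (1267.6/1466.8) ÷ (8790/25545) = 2.511.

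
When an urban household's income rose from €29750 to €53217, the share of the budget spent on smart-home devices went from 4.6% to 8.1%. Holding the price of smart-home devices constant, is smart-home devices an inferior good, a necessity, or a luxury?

luxury

The budget share rises as income rises, so η > 1.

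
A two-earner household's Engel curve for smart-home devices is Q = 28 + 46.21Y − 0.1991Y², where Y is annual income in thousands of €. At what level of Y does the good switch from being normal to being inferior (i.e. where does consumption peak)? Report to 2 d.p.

dQ/dY = 46.21 − 0.3982Y.
The good is inferior where dQ/dY < 0. Setting dQ/dY = 0 gives Y = 46.21 / 0.3982 = 116.05.

116.05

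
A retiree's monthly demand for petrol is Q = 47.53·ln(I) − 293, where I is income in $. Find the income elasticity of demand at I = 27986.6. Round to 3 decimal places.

0.245

At I = 27986.6: Q = 193.683.
dQ/dI = 47.53/I = 0.00169831 at this income.
η = (dQ/dI)·(I/Q) = 0.00169831 × (27986.6/193.683) = 0.245.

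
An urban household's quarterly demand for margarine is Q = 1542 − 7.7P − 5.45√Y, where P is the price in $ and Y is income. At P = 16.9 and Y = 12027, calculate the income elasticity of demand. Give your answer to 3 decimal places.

At P = 16.9, Y = 12027: Q = 814.181.
Holding P constant, ∂Q/∂Y = -5.45/(2√Y) = -0.0248478.
η_Y = (∂Q/∂Y)·(Y/Q) = -0.0248478 × (12027/814.181) = -0.367.

-0.367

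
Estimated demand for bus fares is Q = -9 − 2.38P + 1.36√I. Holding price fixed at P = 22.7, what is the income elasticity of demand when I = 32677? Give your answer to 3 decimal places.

0.672

At P = 22.7, I = 32677: Q = 182.818.
Holding P constant, ∂Q/∂I = 1.36/(2√I) = 0.00376173.
η_I = (∂Q/∂I)·(I/Q) = 0.00376173 × (32677/182.818) = 0.672.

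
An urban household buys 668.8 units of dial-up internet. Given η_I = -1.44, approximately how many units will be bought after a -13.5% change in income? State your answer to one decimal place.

798.8

%ΔQ ≈ η × %ΔI = -1.44 × (-13.5%) = 19.44%.
New Q ≈ 668.8 × (1 + 0.1944) = 798.8.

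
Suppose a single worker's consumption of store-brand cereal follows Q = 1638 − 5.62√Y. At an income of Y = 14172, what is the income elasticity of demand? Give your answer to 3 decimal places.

-0.345

At Y = 14172: Q = 968.960.
dQ/dY = -5.62/(2√Y) = -0.0236043 at this income.
η = (dQ/dY)·(Y/Q) = -0.0236043 × (14172/968.960) = -0.345.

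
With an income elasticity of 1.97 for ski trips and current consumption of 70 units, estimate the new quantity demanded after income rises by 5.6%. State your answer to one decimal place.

77.7

%ΔQ ≈ η × %ΔI = 1.97 × 5.6% = 11.032%.
New Q ≈ 70 × (1 + 0.11032) = 77.7.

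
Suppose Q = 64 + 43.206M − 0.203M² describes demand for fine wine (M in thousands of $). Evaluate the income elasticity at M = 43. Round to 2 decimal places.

At M = 43: Q = 1546.5110.
dQ/dM = 43.206 − 0.406M = 25.74800.
η = (dQ/dM)·(M/Q) = 25.74800 × (43/1546.5110) = 0.72.

0.72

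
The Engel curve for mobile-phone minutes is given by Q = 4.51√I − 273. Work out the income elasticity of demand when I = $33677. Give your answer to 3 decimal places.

At I = 33677: Q = 554.643.
dQ/dI = 4.51/(2√I) = 0.012288 at this income.
η = (dQ/dI)·(I/Q) = 0.012288 × (33677/554.643) = 0.746.

0.746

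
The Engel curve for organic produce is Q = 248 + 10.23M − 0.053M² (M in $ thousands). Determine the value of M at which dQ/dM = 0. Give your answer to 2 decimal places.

96.51

dQ/dM = 10.23 − 0.106M.
The good is inferior where dQ/dM < 0. Setting dQ/dM = 0 gives M = 10.23 / 0.106 = 96.51.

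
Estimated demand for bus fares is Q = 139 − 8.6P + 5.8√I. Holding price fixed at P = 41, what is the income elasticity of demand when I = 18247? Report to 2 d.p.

At P = 41, I = 18247: Q = 569.872.
Holding P constant, ∂Q/∂I = 5.8/(2√I) = 0.0214685.
η_I = (∂Q/∂I)·(I/Q) = 0.0214685 × (18247/569.872) = 0.69.

0.69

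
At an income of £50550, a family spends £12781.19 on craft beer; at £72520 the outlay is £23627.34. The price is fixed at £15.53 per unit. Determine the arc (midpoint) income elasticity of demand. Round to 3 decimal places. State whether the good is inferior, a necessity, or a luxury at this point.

With a constant price, Q₁ = 12781.19/15.53 = 823.000 and Q₂ = 23627.34/15.53 = 1521.400 (equivalently, work directly with expenditure since P cancels).
Midpoint %ΔQ = (23627.34 − 12781.19)/18204.27 = 0.59580; midpoint %ΔI = (72520 − 50550)/61535 = 0.35703.
η = 0.59580 / 0.35703 = 1.669.
η > 1 ⇒ luxury.

1.669 (luxury)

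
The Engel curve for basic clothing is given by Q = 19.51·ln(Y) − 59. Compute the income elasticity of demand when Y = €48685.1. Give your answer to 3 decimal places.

At Y = 48685.1: Q = 151.574.
dQ/dY = 19.51/Y = 0.000400739 at this income.
η = (dQ/dY)·(Y/Q) = 0.000400739 × (48685.1/151.574) = 0.129.

0.129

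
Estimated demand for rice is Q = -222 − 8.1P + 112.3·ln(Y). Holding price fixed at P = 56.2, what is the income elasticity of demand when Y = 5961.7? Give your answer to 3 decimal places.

0.376

At P = 56.2, Y = 5961.7: Q = 299.016.
Holding P constant, ∂Q/∂Y = 112.3/Y = 0.0188369.
η_Y = (∂Q/∂Y)·(Y/Q) = 0.0188369 × (5961.7/299.016) = 0.376.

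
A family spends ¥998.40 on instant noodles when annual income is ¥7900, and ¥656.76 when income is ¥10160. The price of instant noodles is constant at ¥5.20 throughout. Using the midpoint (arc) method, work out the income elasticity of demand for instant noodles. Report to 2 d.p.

With a constant price, Q₁ = 998.40/5.20 = 192.000 and Q₂ = 656.76/5.20 = 126.300 (equivalently, work directly with expenditure since P cancels).
Midpoint %ΔQ = (656.76 − 998.40)/827.58 = -0.41282; midpoint %ΔI = (10160 − 7900)/9030 = 0.25028.
η = -0.41282 / 0.25028 = -1.65.

-1.65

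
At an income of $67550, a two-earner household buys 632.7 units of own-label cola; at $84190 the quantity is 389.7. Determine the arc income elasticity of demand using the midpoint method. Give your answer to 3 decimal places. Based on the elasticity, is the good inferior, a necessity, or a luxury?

ΔQ = 389.7 − 632.7 = -243; midpoint Q̄ = (632.7 + 389.7)/2 = 511.2.
ΔI = 84190 − 67550 = 16640; midpoint Ī = (67550 + 84190)/2 = 75870.
η = (ΔQ/Q̄) ÷ (ΔI/Ī) = (-243/511.2) ÷ (16640/75870) = -2.167.
η < 0 ⇒ inferior good.

-2.167 (inferior good)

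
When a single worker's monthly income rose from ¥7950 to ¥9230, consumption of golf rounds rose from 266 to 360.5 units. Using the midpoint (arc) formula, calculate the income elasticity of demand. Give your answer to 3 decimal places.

2.025

ΔQ = 360.5 − 266 = 94.5; midpoint Q̄ = (266 + 360.5)/2 = 313.25.
ΔI = 9230 − 7950 = 1280; midpoint Ī = (7950 + 9230)/2 = 8590.
η = (ΔQ/Q̄) ÷ (ΔI/Ī) = (94.5/313.25) ÷ (1280/8590) = 2.025.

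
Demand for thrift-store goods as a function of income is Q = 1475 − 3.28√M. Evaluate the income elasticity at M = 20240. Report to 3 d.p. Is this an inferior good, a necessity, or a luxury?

At M = 20240: Q = 1008.363.
dQ/dM = -3.28/(2√M) = -0.0115276 at this income.
η = (dQ/dM)·(M/Q) = -0.0115276 × (20240/1008.363) = -0.231.
Since η < 0, the good is an inferior good.

-0.231 (inferior good)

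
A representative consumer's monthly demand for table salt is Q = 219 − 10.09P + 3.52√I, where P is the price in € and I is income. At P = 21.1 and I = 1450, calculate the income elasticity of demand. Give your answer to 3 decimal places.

0.478

At P = 21.1, I = 1450: Q = 140.139.
Holding P constant, ∂Q/∂I = 3.52/(2√I) = 0.0462199.
η_I = (∂Q/∂I)·(I/Q) = 0.0462199 × (1450/140.139) = 0.478.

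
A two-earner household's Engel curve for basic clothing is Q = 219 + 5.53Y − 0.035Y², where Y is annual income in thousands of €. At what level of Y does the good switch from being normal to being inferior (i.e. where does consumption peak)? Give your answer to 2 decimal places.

79.00

dQ/dY = 5.53 − 0.07Y.
The good is inferior where dQ/dY < 0. Setting dQ/dY = 0 gives Y = 5.53 / 0.07 = 79.00.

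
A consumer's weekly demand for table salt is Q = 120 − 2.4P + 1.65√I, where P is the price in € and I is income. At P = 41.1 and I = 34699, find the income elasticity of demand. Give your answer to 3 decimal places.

At P = 41.1, I = 34699: Q = 328.717.
Holding P constant, ∂Q/∂I = 1.65/(2√I) = 0.0044289.
η_I = (∂Q/∂I)·(I/Q) = 0.0044289 × (34699/328.717) = 0.468.

0.468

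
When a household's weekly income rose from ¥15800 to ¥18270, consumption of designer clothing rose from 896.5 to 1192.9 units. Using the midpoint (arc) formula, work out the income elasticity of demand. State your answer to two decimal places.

ΔQ = 1192.9 − 896.5 = 296.4; midpoint Q̄ = (896.5 + 1192.9)/2 = 1044.7.
ΔI = 18270 − 15800 = 2470; midpoint Ī = (15800 + 18270)/2 = 17035.
η = (ΔQ/Q̄) ÷ (ΔI/Ī) = (296.4/1044.7) ÷ (2470/17035) = 1.96.

1.96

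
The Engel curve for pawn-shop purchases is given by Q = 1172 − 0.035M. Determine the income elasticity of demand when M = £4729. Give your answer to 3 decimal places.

At M = 4729: Q = 1006.485.
dQ/dM = −0.035.
η = (dQ/dM)·(M/Q) = -0.035 × (4729/1006.485) = -0.164.

-0.164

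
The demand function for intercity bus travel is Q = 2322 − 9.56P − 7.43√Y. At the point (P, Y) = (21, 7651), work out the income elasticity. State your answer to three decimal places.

-0.221

At P = 21, Y = 7651: Q = 1471.338.
Holding P constant, ∂Q/∂Y = -7.43/(2√Y) = -0.0424717.
η_Y = (∂Q/∂Y)·(Y/Q) = -0.0424717 × (7651/1471.338) = -0.221.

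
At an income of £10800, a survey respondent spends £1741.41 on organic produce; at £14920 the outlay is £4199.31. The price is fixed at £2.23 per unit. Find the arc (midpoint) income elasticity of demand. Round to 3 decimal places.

2.583

With a constant price, Q₁ = 1741.41/2.23 = 780.901 and Q₂ = 4199.31/2.23 = 1883.099 (equivalently, work directly with expenditure since P cancels).
Midpoint %ΔQ = (4199.31 − 1741.41)/2970.36 = 0.82748; midpoint %ΔI = (14920 − 10800)/12860 = 0.32037.
η = 0.82748 / 0.32037 = 2.583.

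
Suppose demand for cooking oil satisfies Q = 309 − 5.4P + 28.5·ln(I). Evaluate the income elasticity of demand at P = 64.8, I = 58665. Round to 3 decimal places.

At P = 64.8, I = 58665: Q = 271.999.
Holding P constant, ∂Q/∂I = 28.5/I = 0.000485809.
η_I = (∂Q/∂I)·(I/Q) = 0.000485809 × (58665/271.999) = 0.105.

0.105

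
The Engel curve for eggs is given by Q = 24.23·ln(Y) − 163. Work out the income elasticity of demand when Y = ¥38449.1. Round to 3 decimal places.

At Y = 38449.1: Q = 92.798.
dQ/dY = 24.23/Y = 0.000630184 at this income.
η = (dQ/dY)·(Y/Q) = 0.000630184 × (38449.1/92.798) = 0.261.

0.261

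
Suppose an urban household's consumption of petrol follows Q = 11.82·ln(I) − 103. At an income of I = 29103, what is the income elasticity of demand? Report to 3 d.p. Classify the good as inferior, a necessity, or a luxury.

0.639 (necessity)

At I = 29103: Q = 18.493.
dQ/dI = 11.82/I = 0.000406144 at this income.
η = (dQ/dI)·(I/Q) = 0.000406144 × (29103/18.493) = 0.639.
Since 0 < η < 1, the good is a necessity.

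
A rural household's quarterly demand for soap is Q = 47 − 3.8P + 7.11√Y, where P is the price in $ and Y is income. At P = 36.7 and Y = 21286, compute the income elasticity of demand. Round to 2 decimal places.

At P = 36.7, Y = 21286: Q = 944.869.
Holding P constant, ∂Q/∂Y = 7.11/(2√Y) = 0.0243665.
η_Y = (∂Q/∂Y)·(Y/Q) = 0.0243665 × (21286/944.869) = 0.55.

0.55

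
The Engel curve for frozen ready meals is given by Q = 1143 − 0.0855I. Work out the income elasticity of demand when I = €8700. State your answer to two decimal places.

At I = 8700: Q = 399.150.
dQ/dI = −0.0855.
η = (dQ/dI)·(I/Q) = -0.0855 × (8700/399.150) = -1.86.

-1.86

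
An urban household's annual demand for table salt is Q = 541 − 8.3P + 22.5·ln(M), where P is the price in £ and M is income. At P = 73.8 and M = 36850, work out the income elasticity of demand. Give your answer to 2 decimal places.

At P = 73.8, M = 36850: Q = 165.039.
Holding P constant, ∂Q/∂M = 22.5/M = 0.000610583.
η_M = (∂Q/∂M)·(M/Q) = 0.000610583 × (36850/165.039) = 0.14.

0.14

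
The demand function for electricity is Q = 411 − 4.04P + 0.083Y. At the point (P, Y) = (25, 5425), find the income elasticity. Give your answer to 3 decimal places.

At P = 25, Y = 5425: Q = 760.275.
Holding P constant, ∂Q/∂Y = 0.083.
η_Y = (∂Q/∂Y)·(Y/Q) = 0.083 × (5425/760.275) = 0.592.

0.592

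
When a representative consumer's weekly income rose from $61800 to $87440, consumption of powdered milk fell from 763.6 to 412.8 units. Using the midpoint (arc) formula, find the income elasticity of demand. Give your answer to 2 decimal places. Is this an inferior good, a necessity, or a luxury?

-1.74 (inferior good)

ΔQ = 412.8 − 763.6 = -350.8; midpoint Q̄ = (763.6 + 412.8)/2 = 588.2.
ΔI = 87440 − 61800 = 25640; midpoint Ī = (61800 + 87440)/2 = 74620.
η = (ΔQ/Q̄) ÷ (ΔI/Ī) = (-350.8/588.2) ÷ (25640/74620) = -1.74.
η < 0 ⇒ inferior good.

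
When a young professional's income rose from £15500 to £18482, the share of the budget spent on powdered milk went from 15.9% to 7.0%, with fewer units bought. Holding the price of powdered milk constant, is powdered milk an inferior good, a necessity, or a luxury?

inferior good

Quantity demanded falls as income rises, so η < 0.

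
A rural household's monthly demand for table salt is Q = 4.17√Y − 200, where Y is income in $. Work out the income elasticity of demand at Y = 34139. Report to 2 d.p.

At Y = 34139: Q = 570.480.
dQ/dY = 4.17/(2√Y) = 0.0112845 at this income.
η = (dQ/dY)·(Y/Q) = 0.0112845 × (34139/570.480) = 0.68.

0.68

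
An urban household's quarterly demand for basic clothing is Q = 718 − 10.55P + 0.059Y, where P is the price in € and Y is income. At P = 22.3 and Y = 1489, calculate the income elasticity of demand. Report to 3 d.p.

0.154

At P = 22.3, Y = 1489: Q = 570.586.
Holding P constant, ∂Q/∂Y = 0.059.
η_Y = (∂Q/∂Y)·(Y/Q) = 0.059 × (1489/570.586) = 0.154.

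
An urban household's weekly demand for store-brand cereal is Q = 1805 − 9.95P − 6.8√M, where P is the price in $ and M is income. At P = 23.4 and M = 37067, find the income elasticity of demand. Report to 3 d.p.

-2.489

At P = 23.4, M = 37067: Q = 262.980.
Holding P constant, ∂Q/∂M = -6.8/(2√M) = -0.0176598.
η_M = (∂Q/∂M)·(M/Q) = -0.0176598 × (37067/262.980) = -2.489.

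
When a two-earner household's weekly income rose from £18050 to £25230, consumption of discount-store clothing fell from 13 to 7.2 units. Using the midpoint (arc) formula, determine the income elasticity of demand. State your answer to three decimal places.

-1.731

ΔQ = 7.2 − 13 = -5.8; midpoint Q̄ = (13 + 7.2)/2 = 10.1.
ΔI = 25230 − 18050 = 7180; midpoint Ī = (18050 + 25230)/2 = 21640.
η = (ΔQ/Q̄) ÷ (ΔI/Ī) = (-5.8/10.1) ÷ (7180/21640) = -1.731.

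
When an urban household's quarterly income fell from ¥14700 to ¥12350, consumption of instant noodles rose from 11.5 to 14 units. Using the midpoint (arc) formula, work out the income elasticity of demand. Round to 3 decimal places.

-1.128

ΔQ = 14 − 11.5 = 2.5; midpoint Q̄ = (11.5 + 14)/2 = 12.75.
ΔI = 12350 − 14700 = -2350; midpoint Ī = (14700 + 12350)/2 = 13525.
η = (ΔQ/Q̄) ÷ (ΔI/Ī) = (2.5/12.75) ÷ (-2350/13525) = -1.128.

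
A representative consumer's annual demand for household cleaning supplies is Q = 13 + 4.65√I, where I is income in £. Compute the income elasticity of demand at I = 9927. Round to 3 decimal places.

0.486

At I = 9927: Q = 476.300.
dQ/dI = 4.65/(2√I) = 0.0233353 at this income.
η = (dQ/dI)·(I/Q) = 0.0233353 × (9927/476.300) = 0.486.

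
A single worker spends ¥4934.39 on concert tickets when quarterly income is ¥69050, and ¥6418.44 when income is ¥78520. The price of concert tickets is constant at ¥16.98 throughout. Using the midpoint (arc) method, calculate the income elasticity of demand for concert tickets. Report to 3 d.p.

With a constant price, Q₁ = 4934.39/16.98 = 290.600 and Q₂ = 6418.44/16.98 = 378.000 (equivalently, work directly with expenditure since P cancels).
Midpoint %ΔQ = (6418.44 − 4934.39)/5676.42 = 0.26144; midpoint %ΔI = (78520 − 69050)/73785 = 0.12835.
η = 0.26144 / 0.12835 = 2.037.

2.037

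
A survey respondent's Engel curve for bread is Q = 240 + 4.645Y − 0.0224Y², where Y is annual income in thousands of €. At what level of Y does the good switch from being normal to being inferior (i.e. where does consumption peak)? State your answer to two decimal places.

dQ/dY = 4.645 − 0.0448Y.
The good is inferior where dQ/dY < 0. Setting dQ/dY = 0 gives Y = 4.645 / 0.0448 = 103.68.

103.68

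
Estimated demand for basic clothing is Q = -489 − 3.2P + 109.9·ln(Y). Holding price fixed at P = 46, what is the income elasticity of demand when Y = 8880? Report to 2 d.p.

At P = 46, Y = 8880: Q = 362.962.
Holding P constant, ∂Q/∂Y = 109.9/Y = 0.0123761.
η_Y = (∂Q/∂Y)·(Y/Q) = 0.0123761 × (8880/362.962) = 0.30.

0.30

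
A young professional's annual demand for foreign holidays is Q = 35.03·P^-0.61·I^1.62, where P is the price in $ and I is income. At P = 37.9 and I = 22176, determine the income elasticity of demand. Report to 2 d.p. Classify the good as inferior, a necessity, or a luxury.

For a multiplicative demand Q = A·P^α·I^β, the income elasticity is β everywhere.
Here β = 1.62, so η = 1.62.
Since η > 1, this is a luxury.

1.62 (luxury)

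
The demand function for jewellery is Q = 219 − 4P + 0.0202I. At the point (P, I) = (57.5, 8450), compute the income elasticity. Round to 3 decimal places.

At P = 57.5, I = 8450: Q = 159.690.
Holding P constant, ∂Q/∂I = 0.0202.
η_I = (∂Q/∂I)·(I/Q) = 0.0202 × (8450/159.690) = 1.069.

1.069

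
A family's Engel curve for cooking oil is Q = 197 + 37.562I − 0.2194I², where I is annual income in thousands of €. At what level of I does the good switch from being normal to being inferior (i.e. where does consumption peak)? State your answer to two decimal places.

dQ/dI = 37.562 − 0.4388I.
The good is inferior where dQ/dI < 0. Setting dQ/dI = 0 gives I = 37.562 / 0.4388 = 85.60.

85.60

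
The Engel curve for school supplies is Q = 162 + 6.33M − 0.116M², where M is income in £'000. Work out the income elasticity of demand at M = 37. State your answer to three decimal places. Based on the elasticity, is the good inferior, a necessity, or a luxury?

-0.351 (inferior good)

At M = 37: Q = 237.4060.
dQ/dM = 6.33 − 0.232M = -2.25400.
η = (dQ/dM)·(M/Q) = -2.25400 × (37/237.4060) = -0.351.
η < 0 ⇒ inferior good.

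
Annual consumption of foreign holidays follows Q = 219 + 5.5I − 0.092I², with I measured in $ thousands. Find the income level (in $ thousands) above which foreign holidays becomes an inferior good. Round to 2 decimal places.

29.89

dQ/dI = 5.5 − 0.184I.
The good is inferior where dQ/dI < 0. Setting dQ/dI = 0 gives I = 5.5 / 0.184 = 29.89.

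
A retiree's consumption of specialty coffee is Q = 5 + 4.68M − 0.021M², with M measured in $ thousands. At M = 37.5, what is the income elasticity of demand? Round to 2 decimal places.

0.77

At M = 37.5: Q = 150.9688.
dQ/dM = 4.68 − 0.042M = 3.10500.
η = (dQ/dM)·(M/Q) = 3.10500 × (37.5/150.9688) = 0.77.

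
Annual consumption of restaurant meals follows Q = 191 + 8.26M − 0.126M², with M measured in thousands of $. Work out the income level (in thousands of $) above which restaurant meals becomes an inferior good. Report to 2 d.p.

32.78

dQ/dM = 8.26 − 0.252M.
The good is inferior where dQ/dM < 0. Setting dQ/dM = 0 gives M = 8.26 / 0.252 = 32.78.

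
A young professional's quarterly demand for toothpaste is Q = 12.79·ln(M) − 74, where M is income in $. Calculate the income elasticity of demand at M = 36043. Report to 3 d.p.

At M = 36043: Q = 60.199.
dQ/dM = 12.79/M = 0.000354854 at this income.
η = (dQ/dM)·(M/Q) = 0.000354854 × (36043/60.199) = 0.212.

0.212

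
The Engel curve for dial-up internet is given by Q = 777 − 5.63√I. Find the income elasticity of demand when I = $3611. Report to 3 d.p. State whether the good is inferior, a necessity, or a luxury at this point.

-0.386 (inferior good)

At I = 3611: Q = 438.684.
dQ/dI = -5.63/(2√I) = -0.0468452 at this income.
η = (dQ/dI)·(I/Q) = -0.0468452 × (3611/438.684) = -0.386.
Since η < 0, the good is an inferior good.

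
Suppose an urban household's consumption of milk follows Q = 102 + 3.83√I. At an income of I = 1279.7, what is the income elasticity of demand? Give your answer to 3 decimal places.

0.287

At I = 1279.7: Q = 239.010.
dQ/dI = 3.83/(2√I) = 0.0535322 at this income.
η = (dQ/dI)·(I/Q) = 0.0535322 × (1279.7/239.010) = 0.287.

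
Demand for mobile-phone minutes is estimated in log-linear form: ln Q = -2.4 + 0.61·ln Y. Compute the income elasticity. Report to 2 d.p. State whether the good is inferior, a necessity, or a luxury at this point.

0.61 (necessity)

In a log-linear demand, the coefficient on ln Y is the income elasticity.
So η = 0.61.
0 < η < 1 ⇒ necessity.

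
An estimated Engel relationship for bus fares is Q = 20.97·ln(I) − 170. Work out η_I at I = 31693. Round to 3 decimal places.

At I = 31693: Q = 47.330.
dQ/dI = 20.97/I = 0.00066166 at this income.
η = (dQ/dI)·(I/Q) = 0.00066166 × (31693/47.330) = 0.443.

0.443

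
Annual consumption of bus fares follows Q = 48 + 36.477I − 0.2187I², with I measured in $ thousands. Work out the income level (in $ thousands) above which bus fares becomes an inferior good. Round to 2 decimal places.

dQ/dI = 36.477 − 0.4374I.
The good is inferior where dQ/dI < 0. Setting dQ/dI = 0 gives I = 36.477 / 0.4374 = 83.40.

83.40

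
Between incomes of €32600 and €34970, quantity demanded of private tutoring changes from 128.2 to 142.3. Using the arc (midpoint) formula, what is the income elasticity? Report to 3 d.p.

ΔQ = 142.3 − 128.2 = 14.1; midpoint Q̄ = (128.2 + 142.3)/2 = 135.25.
ΔI = 34970 − 32600 = 2370; midpoint Ī = (32600 + 34970)/2 = 33785.
η = (ΔQ/Q̄) ÷ (ΔI/Ī) = (14.1/135.25) ÷ (2370/33785) = 1.486.

1.486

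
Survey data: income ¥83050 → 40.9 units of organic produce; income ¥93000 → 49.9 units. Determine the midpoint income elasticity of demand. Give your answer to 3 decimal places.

1.754

ΔQ = 49.9 − 40.9 = 9; midpoint Q̄ = (40.9 + 49.9)/2 = 45.4.
ΔI = 93000 − 83050 = 9950; midpoint Ī = (83050 + 93000)/2 = 88025.
η = (ΔQ/Q̄) ÷ (ΔI/Ī) = (9/45.4) ÷ (9950/88025) = 1.754.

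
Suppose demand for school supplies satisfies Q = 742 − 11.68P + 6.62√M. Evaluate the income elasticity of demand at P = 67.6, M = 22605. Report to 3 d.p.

0.525

At P = 67.6, M = 22605: Q = 947.746.
Holding P constant, ∂Q/∂M = 6.62/(2√M) = 0.0220154.
η_M = (∂Q/∂M)·(M/Q) = 0.0220154 × (22605/947.746) = 0.525.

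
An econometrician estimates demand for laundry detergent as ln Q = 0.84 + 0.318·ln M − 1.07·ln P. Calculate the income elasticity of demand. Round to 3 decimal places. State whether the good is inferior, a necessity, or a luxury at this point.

0.318 (necessity)

In a log-linear demand, the coefficient on ln M is the income elasticity.
So η = 0.318.
0 < η < 1 ⇒ necessity.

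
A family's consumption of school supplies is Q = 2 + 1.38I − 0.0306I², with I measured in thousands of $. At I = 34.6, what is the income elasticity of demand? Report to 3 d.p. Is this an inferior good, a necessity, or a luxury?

-1.946 (inferior good)

At I = 34.6: Q = 13.1149.
dQ/dI = 1.38 − 0.0612I = -0.73752.
η = (dQ/dI)·(I/Q) = -0.73752 × (34.6/13.1149) = -1.946.
η < 0 ⇒ inferior good.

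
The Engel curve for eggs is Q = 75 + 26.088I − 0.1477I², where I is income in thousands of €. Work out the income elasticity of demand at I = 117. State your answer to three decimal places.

-0.897

At I = 117: Q = 1105.4307.
dQ/dI = 26.088 − 0.2954I = -8.47380.
η = (dQ/dI)·(I/Q) = -8.47380 × (117/1105.4307) = -0.897.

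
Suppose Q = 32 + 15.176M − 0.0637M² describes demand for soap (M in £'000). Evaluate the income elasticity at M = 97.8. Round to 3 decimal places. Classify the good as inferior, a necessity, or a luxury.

At M = 97.8: Q = 906.9325.
dQ/dM = 15.176 − 0.1274M = 2.71628.
η = (dQ/dM)·(M/Q) = 2.71628 × (97.8/906.9325) = 0.293.
0 < η < 1 ⇒ necessity.

0.293 (necessity)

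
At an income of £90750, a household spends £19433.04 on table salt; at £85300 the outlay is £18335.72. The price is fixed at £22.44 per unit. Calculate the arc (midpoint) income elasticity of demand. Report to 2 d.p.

0.94

With a constant price, Q₁ = 19433.04/22.44 = 866.000 and Q₂ = 18335.72/22.44 = 817.100 (equivalently, work directly with expenditure since P cancels).
Midpoint %ΔQ = (18335.72 − 19433.04)/18884.38 = -0.05811; midpoint %ΔI = (85300 − 90750)/88025 = -0.06191.
η = -0.05811 / -0.06191 = 0.94.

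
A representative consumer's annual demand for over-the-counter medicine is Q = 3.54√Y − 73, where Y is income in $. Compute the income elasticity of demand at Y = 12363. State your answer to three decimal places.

0.614

At Y = 12363: Q = 320.609.
dQ/dY = 3.54/(2√Y) = 0.0159188 at this income.
η = (dQ/dY)·(Y/Q) = 0.0159188 × (12363/320.609) = 0.614.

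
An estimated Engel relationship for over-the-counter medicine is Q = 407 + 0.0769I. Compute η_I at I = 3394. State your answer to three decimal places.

At I = 3394: Q = 667.999.
dQ/dI = 0.0769.
η = (dQ/dI)·(I/Q) = 0.0769 × (3394/667.999) = 0.391.

0.391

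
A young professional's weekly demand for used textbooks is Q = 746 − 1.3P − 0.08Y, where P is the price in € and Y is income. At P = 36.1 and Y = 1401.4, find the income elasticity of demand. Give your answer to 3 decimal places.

At P = 36.1, Y = 1401.4: Q = 586.958.
Holding P constant, ∂Q/∂Y = −0.08.
η_Y = (∂Q/∂Y)·(Y/Q) = -0.08 × (1401.4/586.958) = -0.191.

-0.191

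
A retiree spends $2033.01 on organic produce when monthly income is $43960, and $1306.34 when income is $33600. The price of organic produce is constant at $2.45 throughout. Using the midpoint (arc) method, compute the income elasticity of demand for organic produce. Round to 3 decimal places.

1.629

With a constant price, Q₁ = 2033.01/2.45 = 829.800 and Q₂ = 1306.34/2.45 = 533.200 (equivalently, work directly with expenditure since P cancels).
Midpoint %ΔQ = (1306.34 − 2033.01)/1669.68 = -0.43522; midpoint %ΔI = (33600 − 43960)/38780 = -0.26715.
η = -0.43522 / -0.26715 = 1.629.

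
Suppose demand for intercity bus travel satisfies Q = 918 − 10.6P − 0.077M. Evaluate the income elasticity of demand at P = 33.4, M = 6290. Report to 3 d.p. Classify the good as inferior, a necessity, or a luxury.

-6.082 (inferior good)

At P = 33.4, M = 6290: Q = 79.630.
Holding P constant, ∂Q/∂M = −0.077.
η_M = (∂Q/∂M)·(M/Q) = -0.077 × (6290/79.630) = -6.082.
Since η < 0, this is an inferior good.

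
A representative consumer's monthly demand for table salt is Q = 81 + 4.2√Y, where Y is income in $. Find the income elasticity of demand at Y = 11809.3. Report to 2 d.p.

At Y = 11809.3: Q = 537.417.
dQ/dY = 4.2/(2√Y) = 0.0193245 at this income.
η = (dQ/dY)·(Y/Q) = 0.0193245 × (11809.3/537.417) = 0.42.

0.42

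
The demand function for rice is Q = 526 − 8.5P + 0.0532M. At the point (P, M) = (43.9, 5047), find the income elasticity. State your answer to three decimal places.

At P = 43.9, M = 5047: Q = 421.350.
Holding P constant, ∂Q/∂M = 0.0532.
η_M = (∂Q/∂M)·(M/Q) = 0.0532 × (5047/421.350) = 0.637.

0.637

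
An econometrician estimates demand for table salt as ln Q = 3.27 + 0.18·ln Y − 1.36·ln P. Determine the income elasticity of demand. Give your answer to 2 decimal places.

In a log-linear demand, the coefficient on ln Y is the income elasticity.
So η = 0.18.

0.18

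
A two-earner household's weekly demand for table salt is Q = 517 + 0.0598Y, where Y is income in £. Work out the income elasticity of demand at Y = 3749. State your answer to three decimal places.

0.302

At Y = 3749: Q = 741.190.
dQ/dY = 0.0598.
η = (dQ/dY)·(Y/Q) = 0.0598 × (3749/741.190) = 0.302.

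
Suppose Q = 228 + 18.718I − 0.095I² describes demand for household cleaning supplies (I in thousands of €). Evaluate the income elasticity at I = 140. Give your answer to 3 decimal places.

At I = 140: Q = 986.5200.
dQ/dI = 18.718 − 0.19I = -7.88200.
η = (dQ/dI)·(I/Q) = -7.88200 × (140/986.5200) = -1.119.

-1.119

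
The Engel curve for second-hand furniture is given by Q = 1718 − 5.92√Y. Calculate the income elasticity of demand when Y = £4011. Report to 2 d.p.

At Y = 4011: Q = 1343.072.
dQ/dY = -5.92/(2√Y) = -0.0467375 at this income.
η = (dQ/dY)·(Y/Q) = -0.0467375 × (4011/1343.072) = -0.14.

-0.14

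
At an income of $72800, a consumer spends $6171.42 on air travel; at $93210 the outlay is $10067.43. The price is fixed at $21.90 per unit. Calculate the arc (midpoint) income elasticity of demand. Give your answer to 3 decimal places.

With a constant price, Q₁ = 6171.42/21.90 = 281.800 and Q₂ = 10067.43/21.90 = 459.700 (equivalently, work directly with expenditure since P cancels).
Midpoint %ΔQ = (10067.43 − 6171.42)/8119.43 = 0.47984; midpoint %ΔI = (93210 − 72800)/83005 = 0.24589.
η = 0.47984 / 0.24589 = 1.951.

1.951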